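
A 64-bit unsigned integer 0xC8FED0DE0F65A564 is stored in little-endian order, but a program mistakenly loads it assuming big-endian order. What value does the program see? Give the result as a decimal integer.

7252313893787205320

Stored little-endian, the bytes at ascending addresses are 64 A5 65 0F DE D0 FE C8.
Read back as big-endian, the last byte is least significant, giving 0x64A5650FDED0FEC8.
0x64A5650FDED0FEC8 = 7252313893787205320.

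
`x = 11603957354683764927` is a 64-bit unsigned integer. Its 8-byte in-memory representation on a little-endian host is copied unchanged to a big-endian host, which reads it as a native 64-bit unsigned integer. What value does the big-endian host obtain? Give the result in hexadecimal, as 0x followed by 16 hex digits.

0xBF10B5D2BB8909A1

11603957354683764927 in 64-bit hexadecimal is 0xA10989BBD2B510BF.
Stored little-endian, the bytes at ascending addresses are BF 10 B5 D2 BB 89 09 A1.
Read back as big-endian, the last byte is least significant, giving 0xBF10B5D2BB8909A1.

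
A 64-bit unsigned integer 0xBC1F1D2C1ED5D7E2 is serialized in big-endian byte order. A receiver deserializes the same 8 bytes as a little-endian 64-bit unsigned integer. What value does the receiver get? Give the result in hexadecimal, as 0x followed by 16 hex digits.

0xE2D7D51E2C1D1FBC

Stored big-endian, the bytes at ascending addresses are BC 1F 1D 2C 1E D5 D7 E2.
Read back as little-endian, the first byte is least significant, giving 0xE2D7D51E2C1D1FBC.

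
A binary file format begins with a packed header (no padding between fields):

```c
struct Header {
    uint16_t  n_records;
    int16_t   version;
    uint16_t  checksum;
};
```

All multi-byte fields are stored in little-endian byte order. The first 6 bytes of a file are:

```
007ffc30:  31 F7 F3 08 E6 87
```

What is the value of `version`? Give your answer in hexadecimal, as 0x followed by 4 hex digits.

`version` follows `n_records` (2 bytes), so it starts at byte offset 2 and occupies 2 bytes.
Bytes at offsets 2..3: F3 08.
In little-endian order the low byte comes first in memory.
Reassemble most-significant byte first: 08 F3 → 0x08F3.

0x08F3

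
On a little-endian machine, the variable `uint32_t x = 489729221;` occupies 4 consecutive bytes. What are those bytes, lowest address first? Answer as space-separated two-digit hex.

C5 AC 30 1D

489729221 in hexadecimal, padded to 32 bits, is 0x1D30ACC5.
Split into bytes (most-significant first): 1D 30 AC C5.
Little-endian stores the least-significant byte at the lowest address.
So at ascending addresses the bytes are C5 AC 30 1D.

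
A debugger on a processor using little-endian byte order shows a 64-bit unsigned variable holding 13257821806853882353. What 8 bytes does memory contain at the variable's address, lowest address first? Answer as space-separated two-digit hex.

13257821806853882353 in hexadecimal, padded to 64 bits, is 0xB7FD3EB0BCF401F1.
Split into bytes (most-significant first): B7 FD 3E B0 BC F4 01 F1.
Little-endian: lowest address holds the least-significant byte.
So at ascending addresses the bytes are F1 01 F4 BC B0 3E FD B7.

F1 01 F4 BC B0 3E FD B7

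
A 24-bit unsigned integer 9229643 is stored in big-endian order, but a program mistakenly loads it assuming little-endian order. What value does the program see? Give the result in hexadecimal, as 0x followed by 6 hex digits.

0x4BD58C

9229643 in 24-bit hexadecimal is 0x8CD54B.
Stored big-endian, the bytes at ascending addresses are 8C D5 4B.
Read back as little-endian, the first byte is least significant, giving 0x4BD58C.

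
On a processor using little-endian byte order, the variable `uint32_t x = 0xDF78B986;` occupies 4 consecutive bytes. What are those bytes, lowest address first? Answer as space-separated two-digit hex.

86 B9 78 DF

Split into bytes (most-significant first): DF 78 B9 86.
Little-endian stores the least-significant byte at the lowest address.
So at ascending addresses the bytes are 86 B9 78 DF.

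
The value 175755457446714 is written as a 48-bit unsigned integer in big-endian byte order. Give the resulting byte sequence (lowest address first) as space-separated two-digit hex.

9F D9 41 9B C3 3A

175755457446714 in hexadecimal, padded to 48 bits, is 0x9FD9419BC33A.
Split into bytes (most-significant first): 9F D9 41 9B C3 3A.
Big-endian: lowest address holds the most-significant byte.
So the memory order matches the most-significant-first order: 9F D9 41 9B C3 3A.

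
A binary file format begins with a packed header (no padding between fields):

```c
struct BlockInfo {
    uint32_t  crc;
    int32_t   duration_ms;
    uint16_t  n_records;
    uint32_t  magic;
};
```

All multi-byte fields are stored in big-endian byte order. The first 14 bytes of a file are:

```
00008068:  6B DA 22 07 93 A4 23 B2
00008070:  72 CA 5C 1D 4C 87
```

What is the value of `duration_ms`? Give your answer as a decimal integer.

-1817959502

`duration_ms` follows `crc` (4 bytes), so it starts at byte offset 4 and occupies 4 bytes.
Bytes at offsets 4..7: 93 A4 23 B2.
Big-endian: lowest address holds the most-significant byte.
The bytes are already most-significant first: 0x93A423B2.
Top bit is set, so as a signed 32-bit value this is 0x93A423B2 − 2^32 = -1817959502.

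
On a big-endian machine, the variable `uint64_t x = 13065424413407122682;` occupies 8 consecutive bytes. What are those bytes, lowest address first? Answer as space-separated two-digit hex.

B5 51 B6 47 C8 D9 14 FA

13065424413407122682 in hexadecimal, padded to 64 bits, is 0xB551B647C8D914FA.
Split into bytes (most-significant first): B5 51 B6 47 C8 D9 14 FA.
In big-endian order the high byte comes first in memory.
So the memory order matches the most-significant-first order: B5 51 B6 47 C8 D9 14 FA.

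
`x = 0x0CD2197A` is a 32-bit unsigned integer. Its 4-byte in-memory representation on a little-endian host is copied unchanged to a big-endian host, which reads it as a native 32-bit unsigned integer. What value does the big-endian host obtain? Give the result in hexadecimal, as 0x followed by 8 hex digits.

0x7A19D20C

Stored little-endian, the bytes at ascending addresses are 7A 19 D2 0C.
Read back as big-endian, the last byte is least significant, giving 0x7A19D20C.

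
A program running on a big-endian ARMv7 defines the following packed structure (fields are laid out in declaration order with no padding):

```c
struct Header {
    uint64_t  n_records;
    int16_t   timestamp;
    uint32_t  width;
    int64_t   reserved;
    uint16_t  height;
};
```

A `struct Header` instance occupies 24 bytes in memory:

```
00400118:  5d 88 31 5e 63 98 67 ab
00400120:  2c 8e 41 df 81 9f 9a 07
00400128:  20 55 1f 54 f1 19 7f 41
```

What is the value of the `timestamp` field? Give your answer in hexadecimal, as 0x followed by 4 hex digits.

`timestamp` follows `n_records` (8 bytes), so it starts at byte offset 8 and occupies 2 bytes.
Bytes at offsets 8..9: 2C 8E.
Big-endian stores the most-significant byte at the lowest address.
The bytes are already most-significant first: 0x2C8E.

0x2C8E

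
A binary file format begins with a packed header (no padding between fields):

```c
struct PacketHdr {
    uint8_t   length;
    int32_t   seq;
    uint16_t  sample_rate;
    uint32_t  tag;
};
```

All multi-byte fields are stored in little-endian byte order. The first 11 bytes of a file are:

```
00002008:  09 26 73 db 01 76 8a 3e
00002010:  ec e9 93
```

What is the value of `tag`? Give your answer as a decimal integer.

2481581118

`tag` follows `length` (1 B), `seq` (4 B), `sample_rate` (2 B), so it starts at offset 1 + 4 + 2 = 7 and occupies 4 bytes.
Bytes at offsets 7..10: 3E EC E9 93.
Little-endian: lowest address holds the least-significant byte.
Reassemble most-significant byte first: 93 E9 EC 3E → 0x93E9EC3E.
0x93E9EC3E = 2481581118.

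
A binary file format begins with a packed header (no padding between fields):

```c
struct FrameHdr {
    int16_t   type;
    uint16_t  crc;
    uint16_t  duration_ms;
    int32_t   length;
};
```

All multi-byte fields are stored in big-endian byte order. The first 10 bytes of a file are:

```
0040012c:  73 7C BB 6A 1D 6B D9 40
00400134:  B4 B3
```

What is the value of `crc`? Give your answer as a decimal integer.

`crc` follows `type` (2 bytes), so it starts at byte offset 2 and occupies 2 bytes.
Bytes at offsets 2..3: BB 6A.
Big-endian: lowest address holds the most-significant byte.
The bytes are already most-significant first: 0xBB6A.
0xBB6A = 47978.

47978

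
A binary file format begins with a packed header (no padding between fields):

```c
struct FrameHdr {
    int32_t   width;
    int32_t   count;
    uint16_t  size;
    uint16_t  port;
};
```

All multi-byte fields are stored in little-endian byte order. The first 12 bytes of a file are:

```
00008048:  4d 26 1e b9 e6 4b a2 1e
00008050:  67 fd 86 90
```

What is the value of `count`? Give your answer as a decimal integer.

513952742

`count` follows `width` (4 bytes), so it starts at byte offset 4 and occupies 4 bytes.
Bytes at offsets 4..7: E6 4B A2 1E.
In little-endian order the low byte comes first in memory.
Reassemble most-significant byte first: 1E A2 4B E6 → 0x1EA24BE6.
0x1EA24BE6 = 513952742.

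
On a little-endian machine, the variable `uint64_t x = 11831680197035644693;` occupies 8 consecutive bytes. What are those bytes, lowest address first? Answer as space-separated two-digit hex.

15 57 55 C8 73 92 32 A4

11831680197035644693 in hexadecimal, padded to 64 bits, is 0xA4329273C8555715.
Split into bytes (most-significant first): A4 32 92 73 C8 55 57 15.
Little-endian: lowest address holds the least-significant byte.
So at ascending addresses the bytes are 15 57 55 C8 73 92 32 A4.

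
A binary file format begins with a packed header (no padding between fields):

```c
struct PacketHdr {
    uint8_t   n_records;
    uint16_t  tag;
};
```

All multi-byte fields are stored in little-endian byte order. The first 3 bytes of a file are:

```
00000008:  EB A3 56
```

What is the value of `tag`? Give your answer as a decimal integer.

`tag` follows `n_records` (1 byte), so it starts at byte offset 1 and occupies 2 bytes.
Bytes at offsets 1..2: A3 56.
Little-endian: lowest address holds the least-significant byte.
Reassemble most-significant byte first: 56 A3 → 0x56A3.
0x56A3 = 22179.

22179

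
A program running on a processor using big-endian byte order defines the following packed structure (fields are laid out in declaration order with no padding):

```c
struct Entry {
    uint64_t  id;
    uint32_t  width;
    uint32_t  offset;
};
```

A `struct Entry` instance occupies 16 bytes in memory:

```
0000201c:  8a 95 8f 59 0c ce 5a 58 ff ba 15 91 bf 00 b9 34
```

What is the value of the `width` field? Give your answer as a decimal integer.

4290385297

`width` follows `id` (8 bytes), so it starts at byte offset 8 and occupies 4 bytes.
Bytes at offsets 8..11: FF BA 15 91.
Big-endian stores the most-significant byte at the lowest address.
The bytes are already most-significant first: 0xFFBA1591.
0xFFBA1591 = 4290385297.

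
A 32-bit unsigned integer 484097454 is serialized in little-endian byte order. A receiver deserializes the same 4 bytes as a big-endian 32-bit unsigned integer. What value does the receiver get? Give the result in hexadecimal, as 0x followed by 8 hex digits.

0xAEBDDA1C

484097454 in 32-bit hexadecimal is 0x1CDABDAE.
Stored little-endian, the bytes at ascending addresses are AE BD DA 1C.
Read back as big-endian, the last byte is least significant, giving 0xAEBDDA1C.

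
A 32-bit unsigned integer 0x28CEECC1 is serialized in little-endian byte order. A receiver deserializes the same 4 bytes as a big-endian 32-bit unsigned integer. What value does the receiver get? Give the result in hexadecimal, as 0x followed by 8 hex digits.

0xC1ECCE28

Stored little-endian, the bytes at ascending addresses are C1 EC CE 28.
Read back as big-endian, the last byte is least significant, giving 0xC1ECCE28.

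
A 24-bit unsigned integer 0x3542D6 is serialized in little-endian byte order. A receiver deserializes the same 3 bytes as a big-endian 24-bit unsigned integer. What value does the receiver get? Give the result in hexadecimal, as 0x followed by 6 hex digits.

0xD64235

Stored little-endian, the bytes at ascending addresses are D6 42 35.
Read back as big-endian, the last byte is least significant, giving 0xD64235.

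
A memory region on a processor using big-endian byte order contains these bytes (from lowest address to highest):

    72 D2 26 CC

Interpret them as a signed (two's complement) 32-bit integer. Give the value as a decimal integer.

Big-endian stores the most-significant byte at the lowest address.
The bytes are already most-significant first: 0x72D226CC.
0x72D226CC = 1926375116.

1926375116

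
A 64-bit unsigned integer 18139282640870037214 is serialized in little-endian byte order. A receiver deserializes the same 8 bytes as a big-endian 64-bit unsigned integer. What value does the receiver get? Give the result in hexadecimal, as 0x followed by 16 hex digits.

0xDED677B174ADBBFB

18139282640870037214 in 64-bit hexadecimal is 0xFBBBAD74B177D6DE.
Stored little-endian, the bytes at ascending addresses are DE D6 77 B1 74 AD BB FB.
Read back as big-endian, the last byte is least significant, giving 0xDED677B174ADBBFB.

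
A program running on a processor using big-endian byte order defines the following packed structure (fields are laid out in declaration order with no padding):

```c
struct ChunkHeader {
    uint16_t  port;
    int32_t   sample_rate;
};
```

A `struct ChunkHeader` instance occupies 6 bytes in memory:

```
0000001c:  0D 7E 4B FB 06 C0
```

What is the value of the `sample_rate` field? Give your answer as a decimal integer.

`sample_rate` follows `port` (2 bytes), so it starts at byte offset 2 and occupies 4 bytes.
Bytes at offsets 2..5: 4B FB 06 C0.
In big-endian order the high byte comes first in memory.
The bytes are already most-significant first: 0x4BFB06C0.
0x4BFB06C0 = 1274742464.

1274742464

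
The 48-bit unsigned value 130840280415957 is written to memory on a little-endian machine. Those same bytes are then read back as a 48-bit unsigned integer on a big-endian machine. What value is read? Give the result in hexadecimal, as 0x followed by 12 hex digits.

130840280415957 in 48-bit hexadecimal is 0x76FFA06FBED5.
Stored little-endian, the bytes at ascending addresses are D5 BE 6F A0 FF 76.
Read back as big-endian, the last byte is least significant, giving 0xD5BE6FA0FF76.

0xD5BE6FA0FF76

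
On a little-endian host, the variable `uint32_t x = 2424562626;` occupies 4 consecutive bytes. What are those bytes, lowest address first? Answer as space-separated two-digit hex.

2424562626 in hexadecimal, padded to 32 bits, is 0x9083E3C2.
Split into bytes (most-significant first): 90 83 E3 C2.
In little-endian order the low byte comes first in memory.
So at ascending addresses the bytes are C2 E3 83 90.

C2 E3 83 90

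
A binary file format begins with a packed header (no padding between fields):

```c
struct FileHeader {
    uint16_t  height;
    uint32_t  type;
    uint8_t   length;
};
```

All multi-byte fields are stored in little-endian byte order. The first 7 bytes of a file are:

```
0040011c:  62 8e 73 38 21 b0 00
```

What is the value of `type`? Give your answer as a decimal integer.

2954967155

`type` follows `height` (2 bytes), so it starts at byte offset 2 and occupies 4 bytes.
Bytes at offsets 2..5: 73 38 21 B0.
Little-endian: lowest address holds the least-significant byte.
Reassemble most-significant byte first: B0 21 38 73 → 0xB0213873.
0xB0213873 = 2954967155.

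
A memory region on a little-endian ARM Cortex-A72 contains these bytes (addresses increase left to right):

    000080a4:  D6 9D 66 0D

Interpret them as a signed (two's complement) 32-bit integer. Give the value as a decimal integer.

In little-endian order the low byte comes first in memory.
Reassemble most-significant byte first: 0D 66 9D D6 → 0x0D669DD6.
0x0D669DD6 = 224828886.

224828886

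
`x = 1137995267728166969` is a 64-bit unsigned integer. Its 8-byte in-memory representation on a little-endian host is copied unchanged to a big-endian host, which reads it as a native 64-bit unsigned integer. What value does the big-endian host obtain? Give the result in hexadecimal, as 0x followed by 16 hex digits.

0x395003A9AAF8CA0F

1137995267728166969 in 64-bit hexadecimal is 0x0FCAF8AAA9035039.
Stored little-endian, the bytes at ascending addresses are 39 50 03 A9 AA F8 CA 0F.
Read back as big-endian, the last byte is least significant, giving 0x395003A9AAF8CA0F.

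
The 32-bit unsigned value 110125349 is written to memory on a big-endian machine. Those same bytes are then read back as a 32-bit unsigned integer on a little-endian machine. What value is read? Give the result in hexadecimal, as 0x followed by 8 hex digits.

0x25619006

110125349 in 32-bit hexadecimal is 0x06906125.
Stored big-endian, the bytes at ascending addresses are 06 90 61 25.
Read back as little-endian, the first byte is least significant, giving 0x25619006.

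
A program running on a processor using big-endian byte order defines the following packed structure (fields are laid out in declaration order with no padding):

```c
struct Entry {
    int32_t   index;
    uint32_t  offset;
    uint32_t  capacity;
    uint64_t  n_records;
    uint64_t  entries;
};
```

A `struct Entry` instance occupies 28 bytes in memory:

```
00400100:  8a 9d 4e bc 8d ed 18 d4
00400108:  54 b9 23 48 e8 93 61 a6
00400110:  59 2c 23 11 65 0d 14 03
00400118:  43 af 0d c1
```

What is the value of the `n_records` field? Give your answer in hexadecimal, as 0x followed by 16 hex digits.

0xE89361A6592C2311

`n_records` follows `index` (4 B), `offset` (4 B), `capacity` (4 B), so it starts at offset 4 + 4 + 4 = 12 and occupies 8 bytes.
Bytes at offsets 12..19: E8 93 61 A6 59 2C 23 11.
Big-endian: lowest address holds the most-significant byte.
The bytes are already most-significant first: 0xE89361A6592C2311.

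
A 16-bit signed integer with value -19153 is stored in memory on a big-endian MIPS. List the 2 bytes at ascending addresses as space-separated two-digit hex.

Two's complement of -19153 in 16 bits: 19153 = 0x4AD1; invert → 0xB52E; add 1 → 0xB52F.
Split into bytes (most-significant first): B5 2F.
In big-endian order the high byte comes first in memory.
So the memory order matches the most-significant-first order: B5 2F.

B5 2F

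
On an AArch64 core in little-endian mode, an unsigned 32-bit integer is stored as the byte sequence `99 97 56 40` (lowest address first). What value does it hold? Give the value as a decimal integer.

1079416729

Little-endian: lowest address holds the least-significant byte.
Reassemble most-significant byte first: 40 56 97 99 → 0x40569799.
0x40569799 = 1079416729.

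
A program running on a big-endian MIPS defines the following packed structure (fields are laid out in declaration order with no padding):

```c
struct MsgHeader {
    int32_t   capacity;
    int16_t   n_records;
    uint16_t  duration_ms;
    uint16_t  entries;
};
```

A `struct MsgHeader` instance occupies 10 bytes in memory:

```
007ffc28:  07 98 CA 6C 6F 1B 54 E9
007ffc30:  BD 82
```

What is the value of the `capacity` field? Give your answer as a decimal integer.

127453804

`capacity` is the first field, at byte offset 0, occupying 4 bytes.
Bytes at offsets 0..3: 07 98 CA 6C.
Big-endian stores the most-significant byte at the lowest address.
The bytes are already most-significant first: 0x0798CA6C.
0x0798CA6C = 127453804.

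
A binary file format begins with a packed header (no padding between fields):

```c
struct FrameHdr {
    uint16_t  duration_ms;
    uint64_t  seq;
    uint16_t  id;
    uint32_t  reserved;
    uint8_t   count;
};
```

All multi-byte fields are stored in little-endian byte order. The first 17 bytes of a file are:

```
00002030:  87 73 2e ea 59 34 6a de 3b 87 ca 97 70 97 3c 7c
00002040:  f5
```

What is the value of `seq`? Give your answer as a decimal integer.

`seq` follows `duration_ms` (2 bytes), so it starts at byte offset 2 and occupies 8 bytes.
Bytes at offsets 2..9: 2E EA 59 34 6A DE 3B 87.
Little-endian: lowest address holds the least-significant byte.
Reassemble most-significant byte first: 87 3B DE 6A 34 59 EA 2E → 0x873BDE6A3459EA2E.
0x873BDE6A3459EA2E = 9744626766472407598.

9744626766472407598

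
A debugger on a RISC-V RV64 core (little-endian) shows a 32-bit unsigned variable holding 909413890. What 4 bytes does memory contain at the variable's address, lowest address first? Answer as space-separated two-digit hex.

909413890 in hexadecimal, padded to 32 bits, is 0x36348E02.
Split into bytes (most-significant first): 36 34 8E 02.
Little-endian stores the least-significant byte at the lowest address.
So at ascending addresses the bytes are 02 8E 34 36.

02 8E 34 36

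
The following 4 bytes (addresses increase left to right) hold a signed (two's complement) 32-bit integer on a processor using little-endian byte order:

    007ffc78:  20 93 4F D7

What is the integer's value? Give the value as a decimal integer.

In little-endian order the low byte comes first in memory.
Reassemble most-significant byte first: D7 4F 93 20 → 0xD74F9320.
Top bit is set, so as a signed 32-bit value this is 0xD74F9320 − 2^32 = -682650848.

-682650848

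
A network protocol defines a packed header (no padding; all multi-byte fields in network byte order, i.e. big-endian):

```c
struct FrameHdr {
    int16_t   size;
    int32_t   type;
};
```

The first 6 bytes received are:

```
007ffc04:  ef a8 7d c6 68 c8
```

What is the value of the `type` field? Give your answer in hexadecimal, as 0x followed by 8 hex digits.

0x7DC668C8

`type` follows `size` (2 bytes), so it starts at byte offset 2 and occupies 4 bytes.
Bytes at offsets 2..5: 7D C6 68 C8.
Big-endian: lowest address holds the most-significant byte.
The bytes are already most-significant first: 0x7DC668C8.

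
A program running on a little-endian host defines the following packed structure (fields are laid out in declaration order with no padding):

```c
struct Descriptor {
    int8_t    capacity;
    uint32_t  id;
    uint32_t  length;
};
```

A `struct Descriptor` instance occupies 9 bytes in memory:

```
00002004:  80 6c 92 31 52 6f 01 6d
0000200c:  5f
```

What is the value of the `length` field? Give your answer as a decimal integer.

`length` follows `capacity` (1 B), `id` (4 B), so it starts at offset 1 + 4 = 5 and occupies 4 bytes.
Bytes at offsets 5..8: 6F 01 6D 5F.
Little-endian: lowest address holds the least-significant byte.
Reassemble most-significant byte first: 5F 6D 01 6F → 0x5F6D016F.
0x5F6D016F = 1600979311.

1600979311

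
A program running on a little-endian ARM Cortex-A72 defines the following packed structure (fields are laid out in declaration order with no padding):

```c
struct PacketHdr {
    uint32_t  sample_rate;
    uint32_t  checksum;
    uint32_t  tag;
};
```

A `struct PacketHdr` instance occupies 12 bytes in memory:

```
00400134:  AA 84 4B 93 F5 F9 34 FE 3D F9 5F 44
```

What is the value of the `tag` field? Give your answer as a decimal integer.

1147140413

`tag` follows `sample_rate` (4 B), `checksum` (4 B), so it starts at offset 4 + 4 = 8 and occupies 4 bytes.
Bytes at offsets 8..11: 3D F9 5F 44.
Little-endian: lowest address holds the least-significant byte.
Reassemble most-significant byte first: 44 5F F9 3D → 0x445FF93D.
0x445FF93D = 1147140413.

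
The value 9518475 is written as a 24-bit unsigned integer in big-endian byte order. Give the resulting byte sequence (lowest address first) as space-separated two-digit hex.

9518475 in hexadecimal, padded to 24 bits, is 0x913D8B.
Split into bytes (most-significant first): 91 3D 8B.
Big-endian: lowest address holds the most-significant byte.
So the memory order matches the most-significant-first order: 91 3D 8B.

91 3D 8B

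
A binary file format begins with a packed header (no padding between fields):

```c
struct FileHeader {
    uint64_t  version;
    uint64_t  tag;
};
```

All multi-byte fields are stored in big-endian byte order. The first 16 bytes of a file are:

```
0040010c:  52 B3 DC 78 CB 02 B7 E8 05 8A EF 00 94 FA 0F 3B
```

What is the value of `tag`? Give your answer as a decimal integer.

`tag` follows `version` (8 bytes), so it starts at byte offset 8 and occupies 8 bytes.
Bytes at offsets 8..15: 05 8A EF 00 94 FA 0F 3B.
Big-endian stores the most-significant byte at the lowest address.
The bytes are already most-significant first: 0x058AEF0094FA0F3B.
0x058AEF0094FA0F3B = 399394302754164539.

399394302754164539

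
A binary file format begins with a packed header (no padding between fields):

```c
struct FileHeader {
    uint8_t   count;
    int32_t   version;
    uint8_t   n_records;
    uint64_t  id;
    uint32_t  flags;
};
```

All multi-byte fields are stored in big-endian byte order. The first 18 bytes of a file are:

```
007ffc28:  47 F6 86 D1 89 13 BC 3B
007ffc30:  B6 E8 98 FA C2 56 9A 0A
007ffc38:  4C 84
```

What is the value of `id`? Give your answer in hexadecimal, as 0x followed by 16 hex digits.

`id` follows `count` (1 B), `version` (4 B), `n_records` (1 B), so it starts at offset 1 + 4 + 1 = 6 and occupies 8 bytes.
Bytes at offsets 6..13: BC 3B B6 E8 98 FA C2 56.
Big-endian stores the most-significant byte at the lowest address.
The bytes are already most-significant first: 0xBC3BB6E898FAC256.

0xBC3BB6E898FAC256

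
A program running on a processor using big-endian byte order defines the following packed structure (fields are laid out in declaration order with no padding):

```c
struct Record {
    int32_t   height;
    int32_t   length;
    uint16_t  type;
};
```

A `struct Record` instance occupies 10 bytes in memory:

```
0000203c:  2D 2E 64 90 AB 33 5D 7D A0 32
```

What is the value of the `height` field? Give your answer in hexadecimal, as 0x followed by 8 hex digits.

`height` is the first field, at byte offset 0, occupying 4 bytes.
Bytes at offsets 0..3: 2D 2E 64 90.
Big-endian: lowest address holds the most-significant byte.
The bytes are already most-significant first: 0x2D2E6490.

0x2D2E6490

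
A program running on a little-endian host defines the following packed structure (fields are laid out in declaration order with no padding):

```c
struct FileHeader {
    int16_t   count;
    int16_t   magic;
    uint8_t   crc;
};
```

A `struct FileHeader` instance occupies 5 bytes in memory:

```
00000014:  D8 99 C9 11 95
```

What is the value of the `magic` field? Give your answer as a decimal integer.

4553

`magic` follows `count` (2 bytes), so it starts at byte offset 2 and occupies 2 bytes.
Bytes at offsets 2..3: C9 11.
Little-endian: lowest address holds the least-significant byte.
Reassemble most-significant byte first: 11 C9 → 0x11C9.
0x11C9 = 4553.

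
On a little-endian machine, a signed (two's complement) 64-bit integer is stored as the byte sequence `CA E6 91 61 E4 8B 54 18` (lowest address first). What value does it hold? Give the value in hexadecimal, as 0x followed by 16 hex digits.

In little-endian order the low byte comes first in memory.
Reassemble most-significant byte first: 18 54 8B E4 61 91 E6 CA → 0x18548BE46191E6CA.

0x18548BE46191E6CA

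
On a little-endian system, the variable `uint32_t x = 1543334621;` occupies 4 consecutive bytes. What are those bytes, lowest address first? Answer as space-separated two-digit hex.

DD 6A FD 5B

1543334621 in hexadecimal, padded to 32 bits, is 0x5BFD6ADD.
Split into bytes (most-significant first): 5B FD 6A DD.
In little-endian order the low byte comes first in memory.
So at ascending addresses the bytes are DD 6A FD 5B.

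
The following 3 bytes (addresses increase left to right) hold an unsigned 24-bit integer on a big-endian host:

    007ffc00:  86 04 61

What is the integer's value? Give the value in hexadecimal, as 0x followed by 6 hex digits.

0x860461

Big-endian: lowest address holds the most-significant byte.
The bytes are already most-significant first: 0x860461.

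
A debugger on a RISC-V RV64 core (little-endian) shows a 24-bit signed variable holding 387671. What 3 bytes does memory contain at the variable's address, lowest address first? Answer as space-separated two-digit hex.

387671 in hexadecimal, padded to 24 bits, is 0x05EA57.
Split into bytes (most-significant first): 05 EA 57.
Little-endian: lowest address holds the least-significant byte.
So at ascending addresses the bytes are 57 EA 05.

57 EA 05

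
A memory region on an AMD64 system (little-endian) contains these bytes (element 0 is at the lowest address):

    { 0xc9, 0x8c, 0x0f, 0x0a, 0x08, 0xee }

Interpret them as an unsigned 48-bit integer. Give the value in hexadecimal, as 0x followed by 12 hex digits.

Little-endian: lowest address holds the least-significant byte.
Reassemble most-significant byte first: EE 08 0A 0F 8C C9 → 0xEE080A0F8CC9.

0xEE080A0F8CC9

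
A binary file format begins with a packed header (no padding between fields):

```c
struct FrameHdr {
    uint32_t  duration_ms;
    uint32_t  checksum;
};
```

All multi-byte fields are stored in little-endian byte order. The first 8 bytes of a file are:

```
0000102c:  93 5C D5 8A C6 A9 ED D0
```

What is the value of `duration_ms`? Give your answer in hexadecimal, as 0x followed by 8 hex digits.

0x8AD55C93

`duration_ms` is the first field, at byte offset 0, occupying 4 bytes.
Bytes at offsets 0..3: 93 5C D5 8A.
Little-endian: lowest address holds the least-significant byte.
Reassemble most-significant byte first: 8A D5 5C 93 → 0x8AD55C93.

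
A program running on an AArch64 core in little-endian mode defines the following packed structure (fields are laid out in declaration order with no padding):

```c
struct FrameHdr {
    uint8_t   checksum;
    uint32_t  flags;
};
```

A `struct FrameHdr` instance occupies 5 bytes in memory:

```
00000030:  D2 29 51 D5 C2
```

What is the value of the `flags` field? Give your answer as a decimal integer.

3268759849

`flags` follows `checksum` (1 byte), so it starts at byte offset 1 and occupies 4 bytes.
Bytes at offsets 1..4: 29 51 D5 C2.
In little-endian order the low byte comes first in memory.
Reassemble most-significant byte first: C2 D5 51 29 → 0xC2D55129.
0xC2D55129 = 3268759849.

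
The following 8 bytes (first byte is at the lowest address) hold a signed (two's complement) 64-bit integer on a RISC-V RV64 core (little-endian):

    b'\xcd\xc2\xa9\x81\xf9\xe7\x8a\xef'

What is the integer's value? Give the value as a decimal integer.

-1185880493050445107

Little-endian stores the least-significant byte at the lowest address.
Reassemble most-significant byte first: EF 8A E7 F9 81 A9 C2 CD → 0xEF8AE7F981A9C2CD.
Top bit is set, so as a signed 64-bit value this is 0xEF8AE7F981A9C2CD − 2^64 = -1185880493050445107.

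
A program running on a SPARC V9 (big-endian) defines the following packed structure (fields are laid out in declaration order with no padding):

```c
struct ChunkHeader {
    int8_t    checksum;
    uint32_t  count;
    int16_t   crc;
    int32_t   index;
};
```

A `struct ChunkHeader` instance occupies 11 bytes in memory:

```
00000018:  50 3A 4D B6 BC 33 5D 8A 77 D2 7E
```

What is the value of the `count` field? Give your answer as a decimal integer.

`count` follows `checksum` (1 byte), so it starts at byte offset 1 and occupies 4 bytes.
Bytes at offsets 1..4: 3A 4D B6 BC.
Big-endian stores the most-significant byte at the lowest address.
The bytes are already most-significant first: 0x3A4DB6BC.
0x3A4DB6BC = 978171580.

978171580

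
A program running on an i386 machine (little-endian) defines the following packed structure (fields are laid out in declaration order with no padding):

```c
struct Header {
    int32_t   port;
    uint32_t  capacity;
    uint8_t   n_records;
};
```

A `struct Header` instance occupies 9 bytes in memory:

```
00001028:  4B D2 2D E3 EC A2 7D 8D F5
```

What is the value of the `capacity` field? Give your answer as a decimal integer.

2373821164

`capacity` follows `port` (4 bytes), so it starts at byte offset 4 and occupies 4 bytes.
Bytes at offsets 4..7: EC A2 7D 8D.
Little-endian: lowest address holds the least-significant byte.
Reassemble most-significant byte first: 8D 7D A2 EC → 0x8D7DA2EC.
0x8D7DA2EC = 2373821164.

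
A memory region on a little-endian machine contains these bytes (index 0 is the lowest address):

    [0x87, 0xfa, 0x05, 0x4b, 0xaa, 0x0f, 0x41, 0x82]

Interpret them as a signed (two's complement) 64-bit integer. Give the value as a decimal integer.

-9060943751215187321

Little-endian: lowest address holds the least-significant byte.
Reassemble most-significant byte first: 82 41 0F AA 4B 05 FA 87 → 0x82410FAA4B05FA87.
Top bit is set, so as a signed 64-bit value this is 0x82410FAA4B05FA87 − 2^64 = -9060943751215187321.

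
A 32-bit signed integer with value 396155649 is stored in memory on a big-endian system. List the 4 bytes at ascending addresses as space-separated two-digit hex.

17 9C DB 01

396155649 in hexadecimal, padded to 32 bits, is 0x179CDB01.
Split into bytes (most-significant first): 17 9C DB 01.
Big-endian stores the most-significant byte at the lowest address.
So the memory order matches the most-significant-first order: 17 9C DB 01.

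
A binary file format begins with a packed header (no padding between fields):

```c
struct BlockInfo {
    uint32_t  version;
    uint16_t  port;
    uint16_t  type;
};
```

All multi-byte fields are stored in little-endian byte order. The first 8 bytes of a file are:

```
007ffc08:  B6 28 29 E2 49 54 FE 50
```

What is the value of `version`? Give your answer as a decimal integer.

`version` is the first field, at byte offset 0, occupying 4 bytes.
Bytes at offsets 0..3: B6 28 29 E2.
Little-endian stores the least-significant byte at the lowest address.
Reassemble most-significant byte first: E2 29 28 B6 → 0xE22928B6.
0xE22928B6 = 3794348214.

3794348214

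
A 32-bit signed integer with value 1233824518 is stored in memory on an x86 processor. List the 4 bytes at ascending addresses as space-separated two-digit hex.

1233824518 in hexadecimal, padded to 32 bits, is 0x498AAB06.
Split into bytes (most-significant first): 49 8A AB 06.
Little-endian stores the least-significant byte at the lowest address.
So at ascending addresses the bytes are 06 AB 8A 49.

06 AB 8A 49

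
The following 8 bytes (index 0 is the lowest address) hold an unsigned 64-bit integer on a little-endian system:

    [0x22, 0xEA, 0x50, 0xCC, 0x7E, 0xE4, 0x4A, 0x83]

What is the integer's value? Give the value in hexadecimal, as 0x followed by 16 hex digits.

Little-endian: lowest address holds the least-significant byte.
Reassemble most-significant byte first: 83 4A E4 7E CC 50 EA 22 → 0x834AE47ECC50EA22.

0x834AE47ECC50EA22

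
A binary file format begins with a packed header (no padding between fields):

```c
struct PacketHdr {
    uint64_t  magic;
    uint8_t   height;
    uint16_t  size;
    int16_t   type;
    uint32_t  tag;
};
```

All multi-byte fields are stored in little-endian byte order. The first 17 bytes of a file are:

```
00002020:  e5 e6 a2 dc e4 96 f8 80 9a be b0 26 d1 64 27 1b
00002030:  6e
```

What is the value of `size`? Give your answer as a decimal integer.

`size` follows `magic` (8 B), `height` (1 B), so it starts at offset 8 + 1 = 9 and occupies 2 bytes.
Bytes at offsets 9..10: BE B0.
In little-endian order the low byte comes first in memory.
Reassemble most-significant byte first: B0 BE → 0xB0BE.
0xB0BE = 45246.

45246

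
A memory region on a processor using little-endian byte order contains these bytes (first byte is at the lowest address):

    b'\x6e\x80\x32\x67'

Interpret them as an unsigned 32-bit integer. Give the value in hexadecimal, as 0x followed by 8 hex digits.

0x6732806E

Little-endian stores the least-significant byte at the lowest address.
Reassemble most-significant byte first: 67 32 80 6E → 0x6732806E.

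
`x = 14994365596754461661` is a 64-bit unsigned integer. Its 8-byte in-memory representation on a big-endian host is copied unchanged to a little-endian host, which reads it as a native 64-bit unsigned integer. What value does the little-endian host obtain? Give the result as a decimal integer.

15943836772567357136

14994365596754461661 in 64-bit hexadecimal is 0xD016B01112E343DD.
Stored big-endian, the bytes at ascending addresses are D0 16 B0 11 12 E3 43 DD.
Read back as little-endian, the first byte is least significant, giving 0xDD43E31211B016D0.
0xDD43E31211B016D0 = 15943836772567357136.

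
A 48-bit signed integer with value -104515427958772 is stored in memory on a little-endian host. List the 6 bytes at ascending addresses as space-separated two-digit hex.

0C 00 0B 9B F1 A0

Two's complement of -104515427958772 in 48 bits: 104515427958772 = 0x5F0E64F4FFF4; invert → 0xA0F19B0B000B; add 1 → 0xA0F19B0B000C.
Split into bytes (most-significant first): A0 F1 9B 0B 00 0C.
Little-endian stores the least-significant byte at the lowest address.
So at ascending addresses the bytes are 0C 00 0B 9B F1 A0.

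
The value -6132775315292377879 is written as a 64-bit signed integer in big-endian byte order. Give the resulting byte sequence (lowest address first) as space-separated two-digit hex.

AA E4 01 57 F4 B6 AC E9

Two's complement of -6132775315292377879 in 64 bits: 6132775315292377879 = 0x551BFEA80B495317; invert → 0xAAE40157F4B6ACE8; add 1 → 0xAAE40157F4B6ACE9.
Split into bytes (most-significant first): AA E4 01 57 F4 B6 AC E9.
Big-endian stores the most-significant byte at the lowest address.
So the memory order matches the most-significant-first order: AA E4 01 57 F4 B6 AC E9.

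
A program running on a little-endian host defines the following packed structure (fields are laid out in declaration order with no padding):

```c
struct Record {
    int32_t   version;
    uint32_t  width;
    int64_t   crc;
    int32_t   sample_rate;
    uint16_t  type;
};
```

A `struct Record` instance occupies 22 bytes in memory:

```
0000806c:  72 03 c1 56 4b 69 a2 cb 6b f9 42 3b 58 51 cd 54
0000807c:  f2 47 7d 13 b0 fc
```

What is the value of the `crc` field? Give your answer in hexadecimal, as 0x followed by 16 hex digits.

0x54CD51583B42F96B

`crc` follows `version` (4 B), `width` (4 B), so it starts at offset 4 + 4 = 8 and occupies 8 bytes.
Bytes at offsets 8..15: 6B F9 42 3B 58 51 CD 54.
Little-endian stores the least-significant byte at the lowest address.
Reassemble most-significant byte first: 54 CD 51 58 3B 42 F9 6B → 0x54CD51583B42F96B.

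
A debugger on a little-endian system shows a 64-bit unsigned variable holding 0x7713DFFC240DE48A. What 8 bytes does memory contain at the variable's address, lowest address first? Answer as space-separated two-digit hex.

Split into bytes (most-significant first): 77 13 DF FC 24 0D E4 8A.
Little-endian: lowest address holds the least-significant byte.
So at ascending addresses the bytes are 8A E4 0D 24 FC DF 13 77.

8A E4 0D 24 FC DF 13 77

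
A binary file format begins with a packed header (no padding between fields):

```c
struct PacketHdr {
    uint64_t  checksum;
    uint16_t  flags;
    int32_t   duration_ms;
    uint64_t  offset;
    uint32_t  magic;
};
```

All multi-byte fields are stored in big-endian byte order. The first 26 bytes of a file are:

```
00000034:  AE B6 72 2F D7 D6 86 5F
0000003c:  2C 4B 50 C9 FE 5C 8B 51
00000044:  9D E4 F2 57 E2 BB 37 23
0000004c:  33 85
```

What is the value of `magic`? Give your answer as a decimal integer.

925053829

`magic` follows `checksum` (8 B), `flags` (2 B), `duration_ms` (4 B), `offset` (8 B), so it starts at offset 8 + 2 + 4 + 8 = 22 and occupies 4 bytes.
Bytes at offsets 22..25: 37 23 33 85.
In big-endian order the high byte comes first in memory.
The bytes are already most-significant first: 0x37233385.
0x37233385 = 925053829.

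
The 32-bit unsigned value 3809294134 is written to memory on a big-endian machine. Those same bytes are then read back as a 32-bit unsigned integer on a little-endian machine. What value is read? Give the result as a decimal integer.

909577699

3809294134 in 32-bit hexadecimal is 0xE30D3736.
Stored big-endian, the bytes at ascending addresses are E3 0D 37 36.
Read back as little-endian, the first byte is least significant, giving 0x36370DE3.
0x36370DE3 = 909577699.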